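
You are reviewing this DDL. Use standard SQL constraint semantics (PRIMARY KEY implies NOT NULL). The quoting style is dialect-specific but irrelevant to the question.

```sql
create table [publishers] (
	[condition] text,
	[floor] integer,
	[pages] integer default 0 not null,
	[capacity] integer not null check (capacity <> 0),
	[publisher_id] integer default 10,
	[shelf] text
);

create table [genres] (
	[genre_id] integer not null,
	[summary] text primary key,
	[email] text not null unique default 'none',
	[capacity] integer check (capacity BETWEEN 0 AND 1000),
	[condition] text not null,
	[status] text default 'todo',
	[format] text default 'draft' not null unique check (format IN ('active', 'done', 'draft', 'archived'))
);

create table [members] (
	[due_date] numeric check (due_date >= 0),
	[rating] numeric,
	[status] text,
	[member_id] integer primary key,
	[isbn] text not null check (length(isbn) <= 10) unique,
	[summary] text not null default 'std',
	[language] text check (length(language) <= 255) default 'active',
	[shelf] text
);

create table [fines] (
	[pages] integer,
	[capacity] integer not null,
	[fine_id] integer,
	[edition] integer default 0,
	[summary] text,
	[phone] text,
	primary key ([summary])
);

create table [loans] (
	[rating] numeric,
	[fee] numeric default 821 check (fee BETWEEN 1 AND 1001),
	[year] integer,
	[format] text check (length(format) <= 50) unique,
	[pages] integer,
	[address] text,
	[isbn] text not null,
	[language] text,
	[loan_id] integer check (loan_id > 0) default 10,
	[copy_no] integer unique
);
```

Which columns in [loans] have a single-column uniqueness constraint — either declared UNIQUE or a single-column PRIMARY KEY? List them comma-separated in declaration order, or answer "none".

- rating: no UNIQUE or single-column PK constraint.
- fee: no UNIQUE or single-column PK constraint.
- year: no UNIQUE or single-column PK constraint.
- format: declared UNIQUE → unique.
- pages: no UNIQUE or single-column PK constraint.
- address: no UNIQUE or single-column PK constraint.
- isbn: no UNIQUE or single-column PK constraint.
- language: no UNIQUE or single-column PK constraint.
- loan_id: no UNIQUE or single-column PK constraint.
- copy_no: declared UNIQUE → unique.

format, copy_no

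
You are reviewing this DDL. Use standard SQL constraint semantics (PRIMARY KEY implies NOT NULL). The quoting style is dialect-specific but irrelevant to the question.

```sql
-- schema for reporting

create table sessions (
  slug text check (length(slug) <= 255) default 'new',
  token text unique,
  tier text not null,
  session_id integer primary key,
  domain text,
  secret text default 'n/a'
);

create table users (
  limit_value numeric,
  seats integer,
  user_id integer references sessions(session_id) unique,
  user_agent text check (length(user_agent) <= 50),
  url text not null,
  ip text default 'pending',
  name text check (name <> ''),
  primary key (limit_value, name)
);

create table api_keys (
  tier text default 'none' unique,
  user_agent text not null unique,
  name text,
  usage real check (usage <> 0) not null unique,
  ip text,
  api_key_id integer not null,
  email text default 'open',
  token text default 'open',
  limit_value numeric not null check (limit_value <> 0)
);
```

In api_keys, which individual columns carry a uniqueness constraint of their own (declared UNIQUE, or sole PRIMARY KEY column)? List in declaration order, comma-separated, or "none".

- tier: declared UNIQUE → unique.
- user_agent: declared UNIQUE → unique.
- name: no UNIQUE or single-column PK constraint.
- usage: declared UNIQUE → unique.
- ip: no UNIQUE or single-column PK constraint.
- api_key_id: no UNIQUE or single-column PK constraint.
- email: no UNIQUE or single-column PK constraint.
- token: no UNIQUE or single-column PK constraint.
- limit_value: no UNIQUE or single-column PK constraint.

tier, user_agent, usage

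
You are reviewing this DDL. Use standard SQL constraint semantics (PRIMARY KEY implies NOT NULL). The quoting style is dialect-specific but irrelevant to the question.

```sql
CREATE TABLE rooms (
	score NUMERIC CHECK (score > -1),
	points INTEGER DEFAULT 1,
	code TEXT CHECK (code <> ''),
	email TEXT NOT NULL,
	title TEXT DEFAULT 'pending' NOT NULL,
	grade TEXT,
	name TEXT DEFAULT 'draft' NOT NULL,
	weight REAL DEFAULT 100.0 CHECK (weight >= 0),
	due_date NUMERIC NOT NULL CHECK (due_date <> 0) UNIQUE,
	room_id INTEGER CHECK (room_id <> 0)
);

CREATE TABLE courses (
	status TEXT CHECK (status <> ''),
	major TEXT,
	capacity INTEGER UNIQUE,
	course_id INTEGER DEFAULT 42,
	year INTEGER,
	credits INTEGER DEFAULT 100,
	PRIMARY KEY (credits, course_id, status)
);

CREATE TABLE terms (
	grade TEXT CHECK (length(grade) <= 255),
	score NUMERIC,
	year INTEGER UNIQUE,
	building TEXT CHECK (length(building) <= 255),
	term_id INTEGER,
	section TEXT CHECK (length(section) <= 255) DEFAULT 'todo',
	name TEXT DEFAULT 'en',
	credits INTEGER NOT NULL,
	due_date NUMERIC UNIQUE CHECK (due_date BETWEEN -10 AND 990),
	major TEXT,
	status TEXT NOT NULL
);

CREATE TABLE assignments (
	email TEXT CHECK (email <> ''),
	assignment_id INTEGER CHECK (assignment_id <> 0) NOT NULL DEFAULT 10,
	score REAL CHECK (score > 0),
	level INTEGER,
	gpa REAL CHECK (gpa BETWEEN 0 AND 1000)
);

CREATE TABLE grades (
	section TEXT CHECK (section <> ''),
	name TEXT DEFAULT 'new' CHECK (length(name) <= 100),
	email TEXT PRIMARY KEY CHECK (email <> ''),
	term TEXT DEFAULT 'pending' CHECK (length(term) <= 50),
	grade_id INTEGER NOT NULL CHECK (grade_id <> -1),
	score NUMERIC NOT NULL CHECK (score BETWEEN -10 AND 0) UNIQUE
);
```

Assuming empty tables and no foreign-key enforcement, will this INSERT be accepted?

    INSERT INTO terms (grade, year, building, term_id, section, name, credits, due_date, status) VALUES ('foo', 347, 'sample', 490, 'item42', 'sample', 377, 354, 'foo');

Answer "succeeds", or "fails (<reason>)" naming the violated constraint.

NOT NULL columns: credits is supplied; status is supplied.
CHECK constraints: 'foo' satisfies (length(grade) <= 255); 'sample' satisfies (length(building) <= 255); 'item42' satisfies (length(section) <= 255); 354 satisfies (due_date BETWEEN -10 AND 990).
No constraint is violated.

succeeds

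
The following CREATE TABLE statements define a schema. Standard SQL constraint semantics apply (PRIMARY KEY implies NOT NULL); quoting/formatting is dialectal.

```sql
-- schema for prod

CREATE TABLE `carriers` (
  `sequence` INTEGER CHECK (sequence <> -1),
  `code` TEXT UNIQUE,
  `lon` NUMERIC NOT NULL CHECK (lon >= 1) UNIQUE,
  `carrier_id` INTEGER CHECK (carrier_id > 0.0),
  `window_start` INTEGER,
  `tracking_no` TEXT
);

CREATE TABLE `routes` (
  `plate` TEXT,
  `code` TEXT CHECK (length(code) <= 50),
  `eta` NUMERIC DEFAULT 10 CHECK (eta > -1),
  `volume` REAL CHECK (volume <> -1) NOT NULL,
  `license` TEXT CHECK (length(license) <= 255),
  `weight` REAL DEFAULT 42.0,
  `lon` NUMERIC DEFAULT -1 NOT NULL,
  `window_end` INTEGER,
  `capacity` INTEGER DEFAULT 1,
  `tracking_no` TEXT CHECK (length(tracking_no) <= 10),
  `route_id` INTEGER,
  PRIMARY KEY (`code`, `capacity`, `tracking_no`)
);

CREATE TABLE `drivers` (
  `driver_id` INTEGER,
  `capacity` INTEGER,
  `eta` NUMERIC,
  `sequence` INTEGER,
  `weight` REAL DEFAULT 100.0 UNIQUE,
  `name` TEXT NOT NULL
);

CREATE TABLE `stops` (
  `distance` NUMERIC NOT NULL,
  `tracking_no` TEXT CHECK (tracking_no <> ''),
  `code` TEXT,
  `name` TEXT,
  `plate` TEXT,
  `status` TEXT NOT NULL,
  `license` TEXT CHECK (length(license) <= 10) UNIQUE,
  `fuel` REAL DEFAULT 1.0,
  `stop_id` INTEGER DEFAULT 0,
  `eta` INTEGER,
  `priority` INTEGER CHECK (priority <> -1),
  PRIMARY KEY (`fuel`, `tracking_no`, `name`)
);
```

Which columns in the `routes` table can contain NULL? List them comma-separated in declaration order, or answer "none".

plate, eta, license, weight, window_end, route_id

- plate: no NOT NULL constraint applies → nullable.
- code: part of the PRIMARY KEY, which implies NOT NULL → not nullable.
- eta: CHECK does not forbid NULL (a CHECK constraint passes when its expression is NULL) → nullable.
- volume: declared NOT NULL → not nullable.
- license: CHECK does not forbid NULL (a CHECK constraint passes when its expression is NULL) → nullable.
- weight: DEFAULT only fills an omitted column; an explicit NULL is still allowed → nullable.
- lon: declared NOT NULL → not nullable.
- window_end: no NOT NULL constraint applies → nullable.
- capacity: part of the PRIMARY KEY, which implies NOT NULL → not nullable.
- tracking_no: part of the PRIMARY KEY, which implies NOT NULL → not nullable.
- route_id: no NOT NULL constraint applies → nullable.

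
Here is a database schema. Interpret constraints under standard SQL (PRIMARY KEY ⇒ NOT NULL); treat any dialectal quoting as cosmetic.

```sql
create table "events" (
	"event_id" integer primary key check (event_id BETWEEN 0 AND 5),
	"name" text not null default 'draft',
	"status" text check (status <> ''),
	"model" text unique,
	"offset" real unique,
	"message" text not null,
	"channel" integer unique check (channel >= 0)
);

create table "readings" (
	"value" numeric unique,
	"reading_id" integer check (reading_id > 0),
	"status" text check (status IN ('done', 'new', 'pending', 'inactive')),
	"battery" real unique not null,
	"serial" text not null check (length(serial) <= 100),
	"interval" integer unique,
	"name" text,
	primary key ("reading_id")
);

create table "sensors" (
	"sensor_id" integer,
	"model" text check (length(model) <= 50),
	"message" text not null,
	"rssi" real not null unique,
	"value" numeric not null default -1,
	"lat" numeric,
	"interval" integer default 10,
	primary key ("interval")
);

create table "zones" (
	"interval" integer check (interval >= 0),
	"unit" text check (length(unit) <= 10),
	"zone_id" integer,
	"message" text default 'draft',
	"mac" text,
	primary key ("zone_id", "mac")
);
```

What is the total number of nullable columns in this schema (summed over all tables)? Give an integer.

events: 4 nullable (status, model, offset, channel — PK (event_id) and explicit NOT NULL columns excluded).
readings: 4 nullable (value, status, interval, name — PK (reading_id) and explicit NOT NULL columns excluded).
sensors: 3 nullable (sensor_id, model, lat — PK (interval) and explicit NOT NULL columns excluded).
zones: 3 nullable (interval, unit, message — PK (zone_id, mac) and explicit NOT NULL columns excluded).
Total: 4 + 4 + 3 + 3 = 14.

14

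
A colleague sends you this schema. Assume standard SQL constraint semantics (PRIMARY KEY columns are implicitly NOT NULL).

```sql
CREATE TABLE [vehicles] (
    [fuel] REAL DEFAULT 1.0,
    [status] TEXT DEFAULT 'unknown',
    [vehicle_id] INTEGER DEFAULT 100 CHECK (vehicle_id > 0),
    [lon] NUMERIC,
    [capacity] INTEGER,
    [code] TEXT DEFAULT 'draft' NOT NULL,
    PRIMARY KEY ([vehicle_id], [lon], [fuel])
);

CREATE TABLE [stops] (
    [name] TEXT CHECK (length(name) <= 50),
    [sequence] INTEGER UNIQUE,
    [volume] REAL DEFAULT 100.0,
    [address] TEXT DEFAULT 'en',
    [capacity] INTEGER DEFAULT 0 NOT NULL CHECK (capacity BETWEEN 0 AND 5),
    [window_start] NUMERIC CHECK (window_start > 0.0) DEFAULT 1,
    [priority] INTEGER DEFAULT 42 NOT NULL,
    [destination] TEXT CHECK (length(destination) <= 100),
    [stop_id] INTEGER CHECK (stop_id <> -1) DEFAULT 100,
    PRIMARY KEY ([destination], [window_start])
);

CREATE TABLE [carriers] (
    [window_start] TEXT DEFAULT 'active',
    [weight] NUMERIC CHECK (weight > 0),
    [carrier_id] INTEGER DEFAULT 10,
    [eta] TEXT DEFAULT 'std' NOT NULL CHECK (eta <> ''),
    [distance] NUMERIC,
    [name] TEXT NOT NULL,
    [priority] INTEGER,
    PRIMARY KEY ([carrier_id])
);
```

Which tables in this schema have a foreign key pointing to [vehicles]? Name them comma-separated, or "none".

No REFERENCES clause anywhere in the schema names vehicles.

none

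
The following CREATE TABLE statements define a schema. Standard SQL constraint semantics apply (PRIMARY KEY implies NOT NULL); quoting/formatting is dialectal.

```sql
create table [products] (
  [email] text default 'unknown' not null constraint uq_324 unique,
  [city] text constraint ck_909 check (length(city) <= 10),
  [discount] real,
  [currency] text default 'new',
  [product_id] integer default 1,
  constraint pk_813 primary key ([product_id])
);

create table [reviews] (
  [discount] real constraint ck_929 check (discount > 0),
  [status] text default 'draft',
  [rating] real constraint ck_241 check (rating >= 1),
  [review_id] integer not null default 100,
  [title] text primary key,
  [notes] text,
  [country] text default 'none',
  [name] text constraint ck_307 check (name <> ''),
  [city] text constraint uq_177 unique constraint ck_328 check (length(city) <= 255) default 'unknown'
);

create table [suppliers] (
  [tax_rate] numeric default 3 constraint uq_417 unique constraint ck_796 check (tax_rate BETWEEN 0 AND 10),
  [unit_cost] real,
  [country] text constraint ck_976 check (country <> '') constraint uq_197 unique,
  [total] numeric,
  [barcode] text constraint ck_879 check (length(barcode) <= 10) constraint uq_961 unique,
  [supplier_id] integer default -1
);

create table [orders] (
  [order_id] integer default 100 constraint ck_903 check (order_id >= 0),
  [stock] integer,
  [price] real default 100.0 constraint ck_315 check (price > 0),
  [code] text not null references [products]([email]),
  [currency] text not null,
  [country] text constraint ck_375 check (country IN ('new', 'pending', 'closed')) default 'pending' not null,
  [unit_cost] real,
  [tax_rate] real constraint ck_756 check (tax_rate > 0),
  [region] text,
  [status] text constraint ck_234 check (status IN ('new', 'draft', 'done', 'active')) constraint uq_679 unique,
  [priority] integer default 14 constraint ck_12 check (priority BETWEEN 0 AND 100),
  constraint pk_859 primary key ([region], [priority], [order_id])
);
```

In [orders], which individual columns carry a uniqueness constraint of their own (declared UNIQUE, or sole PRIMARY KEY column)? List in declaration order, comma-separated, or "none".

status

- order_id: part of a composite PRIMARY KEY — only the tuple is unique, not this column on its own.
- stock: no UNIQUE or single-column PK constraint.
- price: no UNIQUE or single-column PK constraint.
- code: no UNIQUE or single-column PK constraint.
- currency: no UNIQUE or single-column PK constraint.
- country: no UNIQUE or single-column PK constraint.
- unit_cost: no UNIQUE or single-column PK constraint.
- tax_rate: no UNIQUE or single-column PK constraint.
- region: part of a composite PRIMARY KEY — only the tuple is unique, not this column on its own.
- status: declared UNIQUE → unique.
- priority: part of a composite PRIMARY KEY — only the tuple is unique, not this column on its own.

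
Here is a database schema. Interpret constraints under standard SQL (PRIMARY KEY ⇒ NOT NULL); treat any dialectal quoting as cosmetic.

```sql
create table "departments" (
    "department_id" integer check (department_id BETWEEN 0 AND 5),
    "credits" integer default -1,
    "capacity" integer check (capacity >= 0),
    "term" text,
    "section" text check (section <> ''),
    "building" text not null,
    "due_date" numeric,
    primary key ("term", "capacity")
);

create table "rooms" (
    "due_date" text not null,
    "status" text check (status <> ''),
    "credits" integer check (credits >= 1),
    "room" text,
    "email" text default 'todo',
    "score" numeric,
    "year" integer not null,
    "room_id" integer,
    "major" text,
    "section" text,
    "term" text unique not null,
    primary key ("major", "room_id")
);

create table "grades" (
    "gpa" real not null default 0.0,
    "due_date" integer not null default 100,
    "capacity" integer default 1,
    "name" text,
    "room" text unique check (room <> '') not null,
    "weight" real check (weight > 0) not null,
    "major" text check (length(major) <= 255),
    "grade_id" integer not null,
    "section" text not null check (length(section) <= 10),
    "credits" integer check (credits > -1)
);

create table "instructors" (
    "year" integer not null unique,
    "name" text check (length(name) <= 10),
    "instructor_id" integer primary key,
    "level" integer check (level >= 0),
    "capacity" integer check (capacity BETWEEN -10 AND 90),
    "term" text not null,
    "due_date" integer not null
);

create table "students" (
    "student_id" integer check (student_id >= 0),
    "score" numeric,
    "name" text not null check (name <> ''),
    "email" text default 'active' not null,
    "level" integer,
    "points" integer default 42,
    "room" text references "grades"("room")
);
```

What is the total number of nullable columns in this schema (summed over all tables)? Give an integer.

22

departments: 4 nullable (department_id, credits, section, due_date — PK (term, capacity) and explicit NOT NULL columns excluded).
rooms: 6 nullable (status, credits, room, email, score, section — PK (major, room_id) and explicit NOT NULL columns excluded).
grades: 4 nullable (capacity, name, major, credits — PK none and explicit NOT NULL columns excluded).
instructors: 3 nullable (name, level, capacity — PK (instructor_id) and explicit NOT NULL columns excluded).
students: 5 nullable (student_id, score, level, points, room — PK none and explicit NOT NULL columns excluded).
Total: 4 + 6 + 4 + 3 + 5 = 22.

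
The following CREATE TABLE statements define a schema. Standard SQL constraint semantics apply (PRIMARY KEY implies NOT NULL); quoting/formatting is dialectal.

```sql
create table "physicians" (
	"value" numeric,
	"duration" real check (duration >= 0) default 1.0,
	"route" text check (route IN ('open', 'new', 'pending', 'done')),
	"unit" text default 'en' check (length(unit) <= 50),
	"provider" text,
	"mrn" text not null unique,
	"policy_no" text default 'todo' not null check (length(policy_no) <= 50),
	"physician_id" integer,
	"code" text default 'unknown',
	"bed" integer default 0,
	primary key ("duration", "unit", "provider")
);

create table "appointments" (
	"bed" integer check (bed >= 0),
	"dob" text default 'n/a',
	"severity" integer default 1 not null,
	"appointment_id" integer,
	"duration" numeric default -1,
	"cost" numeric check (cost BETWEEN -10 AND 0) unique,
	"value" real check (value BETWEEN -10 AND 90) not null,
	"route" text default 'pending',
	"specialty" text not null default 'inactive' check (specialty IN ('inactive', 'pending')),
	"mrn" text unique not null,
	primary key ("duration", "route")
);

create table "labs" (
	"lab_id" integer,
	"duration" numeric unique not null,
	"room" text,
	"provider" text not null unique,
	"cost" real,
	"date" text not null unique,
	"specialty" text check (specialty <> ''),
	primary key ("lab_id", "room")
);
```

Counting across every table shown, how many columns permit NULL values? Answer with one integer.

11

physicians: 5 nullable (value, route, physician_id, code, bed — PK (duration, unit, provider) and explicit NOT NULL columns excluded).
appointments: 4 nullable (bed, dob, appointment_id, cost — PK (duration, route) and explicit NOT NULL columns excluded).
labs: 2 nullable (cost, specialty — PK (lab_id, room) and explicit NOT NULL columns excluded).
Total: 5 + 4 + 2 = 11.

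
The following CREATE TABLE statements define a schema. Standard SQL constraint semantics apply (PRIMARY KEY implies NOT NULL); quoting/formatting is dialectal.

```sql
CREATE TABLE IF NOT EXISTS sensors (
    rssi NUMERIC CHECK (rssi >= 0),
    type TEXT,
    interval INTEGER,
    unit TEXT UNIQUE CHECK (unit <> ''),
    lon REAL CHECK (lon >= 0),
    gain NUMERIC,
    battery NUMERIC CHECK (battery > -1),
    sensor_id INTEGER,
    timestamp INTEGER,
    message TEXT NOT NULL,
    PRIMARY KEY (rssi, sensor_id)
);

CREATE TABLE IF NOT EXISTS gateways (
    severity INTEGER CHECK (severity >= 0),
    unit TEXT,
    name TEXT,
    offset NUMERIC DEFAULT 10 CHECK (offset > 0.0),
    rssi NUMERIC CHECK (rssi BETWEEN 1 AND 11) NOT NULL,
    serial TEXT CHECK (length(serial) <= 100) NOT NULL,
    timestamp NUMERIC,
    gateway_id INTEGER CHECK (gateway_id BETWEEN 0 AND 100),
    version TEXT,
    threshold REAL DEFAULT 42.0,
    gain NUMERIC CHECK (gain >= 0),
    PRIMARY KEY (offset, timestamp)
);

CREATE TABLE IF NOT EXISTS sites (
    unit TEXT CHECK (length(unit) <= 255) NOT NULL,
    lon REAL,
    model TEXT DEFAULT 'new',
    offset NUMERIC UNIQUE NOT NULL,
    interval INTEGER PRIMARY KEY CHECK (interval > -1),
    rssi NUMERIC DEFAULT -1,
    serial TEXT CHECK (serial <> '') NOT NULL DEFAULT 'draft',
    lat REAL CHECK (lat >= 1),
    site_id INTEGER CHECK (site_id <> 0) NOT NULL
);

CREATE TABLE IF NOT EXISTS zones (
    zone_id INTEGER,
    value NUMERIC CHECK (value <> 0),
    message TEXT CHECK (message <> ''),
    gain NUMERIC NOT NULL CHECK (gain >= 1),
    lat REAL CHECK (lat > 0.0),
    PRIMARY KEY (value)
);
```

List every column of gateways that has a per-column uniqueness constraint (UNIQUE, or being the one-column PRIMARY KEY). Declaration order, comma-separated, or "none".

none

- severity: no UNIQUE or single-column PK constraint.
- unit: no UNIQUE or single-column PK constraint.
- name: no UNIQUE or single-column PK constraint.
- offset: part of a composite PRIMARY KEY — only the tuple is unique, not this column on its own.
- rssi: no UNIQUE or single-column PK constraint.
- serial: no UNIQUE or single-column PK constraint.
- timestamp: part of a composite PRIMARY KEY — only the tuple is unique, not this column on its own.
- gateway_id: no UNIQUE or single-column PK constraint.
- version: no UNIQUE or single-column PK constraint.
- threshold: no UNIQUE or single-column PK constraint.
- gain: no UNIQUE or single-column PK constraint.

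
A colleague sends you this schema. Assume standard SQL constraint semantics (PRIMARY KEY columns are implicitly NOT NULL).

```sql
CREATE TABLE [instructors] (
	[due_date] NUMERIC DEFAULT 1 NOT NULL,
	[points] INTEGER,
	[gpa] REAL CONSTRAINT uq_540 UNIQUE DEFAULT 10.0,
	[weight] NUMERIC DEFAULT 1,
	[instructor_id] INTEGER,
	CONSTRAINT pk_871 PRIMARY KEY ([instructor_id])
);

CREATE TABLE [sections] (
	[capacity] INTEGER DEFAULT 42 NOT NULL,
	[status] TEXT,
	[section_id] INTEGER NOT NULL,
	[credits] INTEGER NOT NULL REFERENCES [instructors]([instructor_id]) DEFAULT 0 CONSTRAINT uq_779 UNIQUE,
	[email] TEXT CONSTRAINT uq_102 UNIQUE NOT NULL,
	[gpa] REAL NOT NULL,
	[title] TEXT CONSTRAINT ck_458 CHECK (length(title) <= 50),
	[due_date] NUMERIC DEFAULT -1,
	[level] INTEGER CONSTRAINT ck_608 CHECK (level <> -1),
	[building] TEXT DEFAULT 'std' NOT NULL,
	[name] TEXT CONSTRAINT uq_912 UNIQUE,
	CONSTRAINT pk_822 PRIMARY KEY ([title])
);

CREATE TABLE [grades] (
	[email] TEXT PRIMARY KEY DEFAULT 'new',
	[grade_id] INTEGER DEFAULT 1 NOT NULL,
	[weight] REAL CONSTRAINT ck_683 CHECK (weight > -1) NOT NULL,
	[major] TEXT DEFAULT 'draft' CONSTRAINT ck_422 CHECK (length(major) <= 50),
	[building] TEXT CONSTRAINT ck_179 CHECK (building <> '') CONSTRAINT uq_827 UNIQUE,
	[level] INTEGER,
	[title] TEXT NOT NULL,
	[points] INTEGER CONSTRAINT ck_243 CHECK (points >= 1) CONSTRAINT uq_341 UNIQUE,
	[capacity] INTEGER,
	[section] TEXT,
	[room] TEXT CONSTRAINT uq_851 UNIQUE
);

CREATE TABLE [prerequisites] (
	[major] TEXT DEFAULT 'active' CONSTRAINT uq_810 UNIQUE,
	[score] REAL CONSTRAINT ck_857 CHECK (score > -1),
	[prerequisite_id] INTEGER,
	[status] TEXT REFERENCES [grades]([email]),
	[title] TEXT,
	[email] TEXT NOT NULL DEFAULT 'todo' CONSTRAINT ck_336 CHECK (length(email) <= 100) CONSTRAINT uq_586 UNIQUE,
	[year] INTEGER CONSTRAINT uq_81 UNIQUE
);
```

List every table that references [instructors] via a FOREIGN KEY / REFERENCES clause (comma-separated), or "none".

sections

- sections.credits references instructors(instructor_id).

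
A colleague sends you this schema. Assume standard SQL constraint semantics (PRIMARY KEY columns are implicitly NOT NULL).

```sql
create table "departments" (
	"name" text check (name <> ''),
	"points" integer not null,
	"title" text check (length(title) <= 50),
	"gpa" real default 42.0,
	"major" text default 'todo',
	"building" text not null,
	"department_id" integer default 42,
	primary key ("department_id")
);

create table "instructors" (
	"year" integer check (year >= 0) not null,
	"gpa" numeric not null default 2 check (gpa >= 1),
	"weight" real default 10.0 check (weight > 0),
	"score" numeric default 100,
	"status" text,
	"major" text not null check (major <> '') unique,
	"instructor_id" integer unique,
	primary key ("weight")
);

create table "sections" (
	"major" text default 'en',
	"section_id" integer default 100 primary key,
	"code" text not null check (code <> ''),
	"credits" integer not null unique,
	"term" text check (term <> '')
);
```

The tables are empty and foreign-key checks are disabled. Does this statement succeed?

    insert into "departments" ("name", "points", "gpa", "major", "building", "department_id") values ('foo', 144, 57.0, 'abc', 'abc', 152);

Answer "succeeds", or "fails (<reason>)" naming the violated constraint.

succeeds

NOT NULL columns: building is supplied; department_id is supplied; points is supplied.
CHECK constraints: 'foo' satisfies (name <> '').
No constraint is violated.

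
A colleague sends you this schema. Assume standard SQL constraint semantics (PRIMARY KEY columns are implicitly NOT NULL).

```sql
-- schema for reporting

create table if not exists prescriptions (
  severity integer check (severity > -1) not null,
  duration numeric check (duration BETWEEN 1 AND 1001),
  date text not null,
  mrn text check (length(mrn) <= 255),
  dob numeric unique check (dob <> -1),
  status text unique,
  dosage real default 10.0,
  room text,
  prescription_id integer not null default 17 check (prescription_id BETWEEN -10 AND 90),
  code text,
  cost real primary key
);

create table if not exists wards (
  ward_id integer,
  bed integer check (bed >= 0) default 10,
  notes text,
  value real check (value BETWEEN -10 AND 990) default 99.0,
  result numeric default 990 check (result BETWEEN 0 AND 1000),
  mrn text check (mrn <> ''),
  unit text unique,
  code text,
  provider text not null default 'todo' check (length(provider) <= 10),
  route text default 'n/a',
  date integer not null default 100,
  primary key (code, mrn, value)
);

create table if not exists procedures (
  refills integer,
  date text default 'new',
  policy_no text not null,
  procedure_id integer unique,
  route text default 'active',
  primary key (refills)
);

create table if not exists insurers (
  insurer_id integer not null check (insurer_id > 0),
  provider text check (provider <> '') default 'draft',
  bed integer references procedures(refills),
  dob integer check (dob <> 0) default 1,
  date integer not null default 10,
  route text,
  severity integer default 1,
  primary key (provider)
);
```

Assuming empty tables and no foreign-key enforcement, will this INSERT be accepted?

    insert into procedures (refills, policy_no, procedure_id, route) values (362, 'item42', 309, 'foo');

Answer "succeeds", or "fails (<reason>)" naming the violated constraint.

NOT NULL columns: policy_no is supplied; refills is supplied.
No constraint is violated.

succeeds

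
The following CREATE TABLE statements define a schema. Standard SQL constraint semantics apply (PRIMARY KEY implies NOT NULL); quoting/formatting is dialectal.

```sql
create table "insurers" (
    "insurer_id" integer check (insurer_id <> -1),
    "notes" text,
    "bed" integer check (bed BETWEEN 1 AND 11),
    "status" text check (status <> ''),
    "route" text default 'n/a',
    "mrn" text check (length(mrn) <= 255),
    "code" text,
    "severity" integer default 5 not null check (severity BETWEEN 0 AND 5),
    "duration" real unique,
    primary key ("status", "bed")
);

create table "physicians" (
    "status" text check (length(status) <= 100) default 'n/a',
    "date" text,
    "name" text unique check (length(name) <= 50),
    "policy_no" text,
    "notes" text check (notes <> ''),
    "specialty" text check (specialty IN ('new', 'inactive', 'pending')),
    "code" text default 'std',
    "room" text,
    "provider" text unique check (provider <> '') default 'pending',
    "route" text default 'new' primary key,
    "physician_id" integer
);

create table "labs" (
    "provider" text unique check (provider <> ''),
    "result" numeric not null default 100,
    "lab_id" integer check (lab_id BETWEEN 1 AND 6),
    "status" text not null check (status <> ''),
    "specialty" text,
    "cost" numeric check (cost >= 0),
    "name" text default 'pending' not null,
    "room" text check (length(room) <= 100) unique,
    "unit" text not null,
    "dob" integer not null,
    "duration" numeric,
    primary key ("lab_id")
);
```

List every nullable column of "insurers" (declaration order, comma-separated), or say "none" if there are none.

- insurer_id: CHECK does not forbid NULL (a CHECK constraint passes when its expression is NULL) → nullable.
- notes: no NOT NULL constraint applies → nullable.
- bed: part of the PRIMARY KEY, which implies NOT NULL → not nullable.
- status: part of the PRIMARY KEY, which implies NOT NULL → not nullable.
- route: DEFAULT only fills an omitted column; an explicit NULL is still allowed → nullable.
- mrn: CHECK does not forbid NULL (a CHECK constraint passes when its expression is NULL) → nullable.
- code: no NOT NULL constraint applies → nullable.
- severity: declared NOT NULL → not nullable.
- duration: UNIQUE does not imply NOT NULL → nullable.

insurer_id, notes, route, mrn, code, duration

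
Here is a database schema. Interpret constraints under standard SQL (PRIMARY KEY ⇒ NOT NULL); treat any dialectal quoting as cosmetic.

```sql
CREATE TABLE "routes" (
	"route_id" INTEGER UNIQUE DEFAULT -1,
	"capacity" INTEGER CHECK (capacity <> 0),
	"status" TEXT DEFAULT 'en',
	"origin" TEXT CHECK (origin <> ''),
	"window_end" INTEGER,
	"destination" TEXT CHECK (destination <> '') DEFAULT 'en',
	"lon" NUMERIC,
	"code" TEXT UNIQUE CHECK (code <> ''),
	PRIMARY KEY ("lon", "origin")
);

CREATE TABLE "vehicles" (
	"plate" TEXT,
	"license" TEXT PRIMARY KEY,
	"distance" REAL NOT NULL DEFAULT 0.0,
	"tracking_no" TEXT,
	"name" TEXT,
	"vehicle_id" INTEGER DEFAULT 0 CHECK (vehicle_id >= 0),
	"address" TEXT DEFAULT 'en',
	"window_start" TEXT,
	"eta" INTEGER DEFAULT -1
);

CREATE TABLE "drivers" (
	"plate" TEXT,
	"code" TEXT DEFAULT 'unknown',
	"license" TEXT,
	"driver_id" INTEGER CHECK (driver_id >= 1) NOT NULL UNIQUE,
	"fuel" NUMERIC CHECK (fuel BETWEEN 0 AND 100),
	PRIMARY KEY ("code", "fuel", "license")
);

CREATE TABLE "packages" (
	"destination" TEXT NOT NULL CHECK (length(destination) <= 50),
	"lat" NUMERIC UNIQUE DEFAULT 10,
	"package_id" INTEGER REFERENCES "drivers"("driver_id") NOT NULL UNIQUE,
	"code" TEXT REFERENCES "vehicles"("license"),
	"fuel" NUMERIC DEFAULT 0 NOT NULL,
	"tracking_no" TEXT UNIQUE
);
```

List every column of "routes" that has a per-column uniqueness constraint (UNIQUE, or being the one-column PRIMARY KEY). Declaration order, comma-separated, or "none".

route_id, code

- route_id: declared UNIQUE → unique.
- capacity: no UNIQUE or single-column PK constraint.
- status: no UNIQUE or single-column PK constraint.
- origin: part of a composite PRIMARY KEY — only the tuple is unique, not this column on its own.
- window_end: no UNIQUE or single-column PK constraint.
- destination: no UNIQUE or single-column PK constraint.
- lon: part of a composite PRIMARY KEY — only the tuple is unique, not this column on its own.
- code: declared UNIQUE → unique.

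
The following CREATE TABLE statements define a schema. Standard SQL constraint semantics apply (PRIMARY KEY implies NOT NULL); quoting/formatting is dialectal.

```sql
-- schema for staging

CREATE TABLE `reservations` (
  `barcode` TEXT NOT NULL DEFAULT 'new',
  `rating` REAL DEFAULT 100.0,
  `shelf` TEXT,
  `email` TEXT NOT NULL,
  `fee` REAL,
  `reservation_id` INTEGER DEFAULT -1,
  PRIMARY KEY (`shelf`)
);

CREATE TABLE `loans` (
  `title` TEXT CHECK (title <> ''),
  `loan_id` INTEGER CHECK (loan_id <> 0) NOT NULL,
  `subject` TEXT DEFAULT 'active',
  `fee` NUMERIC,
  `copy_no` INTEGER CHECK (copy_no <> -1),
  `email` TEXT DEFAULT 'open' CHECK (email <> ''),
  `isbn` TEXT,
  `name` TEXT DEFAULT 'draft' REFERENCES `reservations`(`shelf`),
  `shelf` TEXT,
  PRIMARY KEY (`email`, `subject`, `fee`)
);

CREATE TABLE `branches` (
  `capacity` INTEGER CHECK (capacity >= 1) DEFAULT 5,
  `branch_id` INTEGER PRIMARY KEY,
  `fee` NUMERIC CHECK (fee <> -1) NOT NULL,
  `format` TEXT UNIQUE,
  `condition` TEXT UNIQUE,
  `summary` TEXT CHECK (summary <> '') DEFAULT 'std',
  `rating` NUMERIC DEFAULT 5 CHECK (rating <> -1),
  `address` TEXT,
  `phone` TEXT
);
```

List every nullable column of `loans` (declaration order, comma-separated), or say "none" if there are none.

- title: CHECK does not forbid NULL (a CHECK constraint passes when its expression is NULL) → nullable.
- loan_id: declared NOT NULL → not nullable.
- subject: part of the PRIMARY KEY, which implies NOT NULL → not nullable.
- fee: part of the PRIMARY KEY, which implies NOT NULL → not nullable.
- copy_no: CHECK does not forbid NULL (a CHECK constraint passes when its expression is NULL) → nullable.
- email: part of the PRIMARY KEY, which implies NOT NULL → not nullable.
- isbn: no NOT NULL constraint applies → nullable.
- name: a foreign key column may be NULL unless separately constrained → nullable.
- shelf: no NOT NULL constraint applies → nullable.

title, copy_no, isbn, name, shelf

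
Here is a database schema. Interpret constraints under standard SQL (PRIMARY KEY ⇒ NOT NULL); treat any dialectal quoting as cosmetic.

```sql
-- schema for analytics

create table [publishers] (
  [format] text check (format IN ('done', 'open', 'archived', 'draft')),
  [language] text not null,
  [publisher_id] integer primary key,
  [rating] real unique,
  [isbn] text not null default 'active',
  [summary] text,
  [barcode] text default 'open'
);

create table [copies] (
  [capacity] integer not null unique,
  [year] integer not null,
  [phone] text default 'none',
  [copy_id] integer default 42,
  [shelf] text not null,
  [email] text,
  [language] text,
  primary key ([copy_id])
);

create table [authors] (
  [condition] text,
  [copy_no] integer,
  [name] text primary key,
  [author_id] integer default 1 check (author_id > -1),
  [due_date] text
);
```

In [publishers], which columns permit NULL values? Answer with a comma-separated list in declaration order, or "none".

format, rating, summary, barcode

- format: CHECK does not forbid NULL (a CHECK constraint passes when its expression is NULL) → nullable.
- language: declared NOT NULL → not nullable.
- publisher_id: part of the PRIMARY KEY, which implies NOT NULL → not nullable.
- rating: UNIQUE does not imply NOT NULL → nullable.
- isbn: declared NOT NULL → not nullable.
- summary: no NOT NULL constraint applies → nullable.
- barcode: DEFAULT only fills an omitted column; an explicit NULL is still allowed → nullable.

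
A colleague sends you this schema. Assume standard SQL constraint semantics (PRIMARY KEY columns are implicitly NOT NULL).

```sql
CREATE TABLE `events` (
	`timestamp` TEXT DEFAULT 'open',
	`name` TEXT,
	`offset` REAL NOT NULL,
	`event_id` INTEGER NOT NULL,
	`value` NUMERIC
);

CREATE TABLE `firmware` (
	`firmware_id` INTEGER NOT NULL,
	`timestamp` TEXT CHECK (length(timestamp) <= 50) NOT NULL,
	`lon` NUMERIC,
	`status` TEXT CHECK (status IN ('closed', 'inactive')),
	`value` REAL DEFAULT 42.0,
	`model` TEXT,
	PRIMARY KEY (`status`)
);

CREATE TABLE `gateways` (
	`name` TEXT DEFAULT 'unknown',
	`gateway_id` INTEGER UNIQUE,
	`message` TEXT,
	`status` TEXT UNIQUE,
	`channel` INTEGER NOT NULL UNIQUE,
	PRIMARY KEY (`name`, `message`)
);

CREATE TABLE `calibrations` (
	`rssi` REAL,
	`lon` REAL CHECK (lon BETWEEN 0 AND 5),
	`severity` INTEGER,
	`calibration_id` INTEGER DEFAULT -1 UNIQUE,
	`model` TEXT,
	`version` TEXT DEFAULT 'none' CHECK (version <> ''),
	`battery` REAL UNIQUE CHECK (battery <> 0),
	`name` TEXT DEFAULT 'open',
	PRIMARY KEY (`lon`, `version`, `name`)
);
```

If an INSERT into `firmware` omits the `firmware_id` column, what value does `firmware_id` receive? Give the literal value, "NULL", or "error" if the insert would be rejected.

error

firmware_id has no DEFAULT clause.
Omitting it would insert NULL, but it is declared NOT NULL, so the INSERT fails.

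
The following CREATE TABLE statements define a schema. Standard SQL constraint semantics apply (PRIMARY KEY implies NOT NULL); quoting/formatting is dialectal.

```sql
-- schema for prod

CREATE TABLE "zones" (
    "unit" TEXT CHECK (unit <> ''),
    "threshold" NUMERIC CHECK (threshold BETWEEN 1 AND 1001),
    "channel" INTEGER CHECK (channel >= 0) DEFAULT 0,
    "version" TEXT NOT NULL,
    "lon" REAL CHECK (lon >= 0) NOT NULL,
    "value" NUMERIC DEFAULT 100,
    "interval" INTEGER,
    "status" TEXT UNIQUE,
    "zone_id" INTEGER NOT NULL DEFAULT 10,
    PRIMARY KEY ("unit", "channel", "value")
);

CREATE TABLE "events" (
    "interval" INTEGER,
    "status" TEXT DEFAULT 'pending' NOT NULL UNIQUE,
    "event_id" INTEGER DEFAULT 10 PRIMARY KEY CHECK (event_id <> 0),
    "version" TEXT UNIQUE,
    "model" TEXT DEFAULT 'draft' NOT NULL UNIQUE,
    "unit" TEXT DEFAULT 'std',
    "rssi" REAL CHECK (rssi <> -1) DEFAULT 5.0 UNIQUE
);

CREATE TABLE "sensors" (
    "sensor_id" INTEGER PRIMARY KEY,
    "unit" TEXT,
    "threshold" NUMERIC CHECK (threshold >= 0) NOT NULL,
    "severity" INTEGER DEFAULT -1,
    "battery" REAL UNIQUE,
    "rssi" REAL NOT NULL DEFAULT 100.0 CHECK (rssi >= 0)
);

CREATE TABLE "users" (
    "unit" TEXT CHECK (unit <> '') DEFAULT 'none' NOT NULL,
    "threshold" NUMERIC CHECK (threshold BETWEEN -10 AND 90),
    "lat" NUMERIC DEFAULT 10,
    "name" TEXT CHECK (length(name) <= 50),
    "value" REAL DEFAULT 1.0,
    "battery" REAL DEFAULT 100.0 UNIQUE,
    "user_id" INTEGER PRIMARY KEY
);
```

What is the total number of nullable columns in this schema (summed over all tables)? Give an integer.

zones: 3 nullable (threshold, interval, status — PK (unit, channel, value) and explicit NOT NULL columns excluded).
events: 4 nullable (interval, version, unit, rssi — PK (event_id) and explicit NOT NULL columns excluded).
sensors: 3 nullable (unit, severity, battery — PK (sensor_id) and explicit NOT NULL columns excluded).
users: 5 nullable (threshold, lat, name, value, battery — PK (user_id) and explicit NOT NULL columns excluded).
Total: 3 + 4 + 3 + 5 = 15.

15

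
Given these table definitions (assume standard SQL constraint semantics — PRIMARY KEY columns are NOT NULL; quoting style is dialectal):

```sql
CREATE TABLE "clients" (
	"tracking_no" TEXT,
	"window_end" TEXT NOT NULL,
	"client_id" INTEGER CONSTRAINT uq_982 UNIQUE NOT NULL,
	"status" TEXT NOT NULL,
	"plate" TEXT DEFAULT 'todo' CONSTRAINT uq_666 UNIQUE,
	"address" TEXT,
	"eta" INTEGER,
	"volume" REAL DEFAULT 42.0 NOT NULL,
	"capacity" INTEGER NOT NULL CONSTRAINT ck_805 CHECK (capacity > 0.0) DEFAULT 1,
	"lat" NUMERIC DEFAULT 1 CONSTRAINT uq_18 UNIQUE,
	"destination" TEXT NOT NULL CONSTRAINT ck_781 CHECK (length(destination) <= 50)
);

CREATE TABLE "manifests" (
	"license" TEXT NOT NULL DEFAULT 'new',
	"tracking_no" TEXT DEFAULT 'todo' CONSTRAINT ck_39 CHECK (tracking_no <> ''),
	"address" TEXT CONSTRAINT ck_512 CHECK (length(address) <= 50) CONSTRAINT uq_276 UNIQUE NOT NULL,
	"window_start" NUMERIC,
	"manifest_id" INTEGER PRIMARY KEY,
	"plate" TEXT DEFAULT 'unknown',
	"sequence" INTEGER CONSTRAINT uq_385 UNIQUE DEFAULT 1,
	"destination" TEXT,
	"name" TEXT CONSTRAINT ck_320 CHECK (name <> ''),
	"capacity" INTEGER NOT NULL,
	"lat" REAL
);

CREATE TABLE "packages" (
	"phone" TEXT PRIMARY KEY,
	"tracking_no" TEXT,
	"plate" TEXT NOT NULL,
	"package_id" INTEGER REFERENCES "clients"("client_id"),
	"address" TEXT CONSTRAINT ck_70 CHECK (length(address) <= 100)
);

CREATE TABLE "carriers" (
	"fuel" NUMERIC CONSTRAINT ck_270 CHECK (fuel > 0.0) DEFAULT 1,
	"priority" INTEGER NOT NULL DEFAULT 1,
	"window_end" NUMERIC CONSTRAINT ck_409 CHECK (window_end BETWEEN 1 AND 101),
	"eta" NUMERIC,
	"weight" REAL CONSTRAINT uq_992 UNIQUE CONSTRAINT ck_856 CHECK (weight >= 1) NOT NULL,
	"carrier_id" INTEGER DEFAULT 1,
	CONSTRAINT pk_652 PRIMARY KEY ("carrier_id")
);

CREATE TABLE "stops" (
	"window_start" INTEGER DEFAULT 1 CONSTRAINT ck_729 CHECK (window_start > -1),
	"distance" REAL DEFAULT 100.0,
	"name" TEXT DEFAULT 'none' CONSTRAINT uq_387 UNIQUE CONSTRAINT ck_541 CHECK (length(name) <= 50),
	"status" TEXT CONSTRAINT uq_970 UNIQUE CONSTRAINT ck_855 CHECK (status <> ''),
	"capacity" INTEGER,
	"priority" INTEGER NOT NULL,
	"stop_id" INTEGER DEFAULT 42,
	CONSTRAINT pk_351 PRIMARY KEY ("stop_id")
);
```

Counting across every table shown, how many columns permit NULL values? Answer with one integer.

23

clients: 5 nullable (tracking_no, plate, address, eta, lat — PK none and explicit NOT NULL columns excluded).
manifests: 7 nullable (tracking_no, window_start, plate, sequence, destination, name, lat — PK (manifest_id) and explicit NOT NULL columns excluded).
packages: 3 nullable (tracking_no, package_id, address — PK (phone) and explicit NOT NULL columns excluded).
carriers: 3 nullable (fuel, window_end, eta — PK (carrier_id) and explicit NOT NULL columns excluded).
stops: 5 nullable (window_start, distance, name, status, capacity — PK (stop_id) and explicit NOT NULL columns excluded).
Total: 5 + 7 + 3 + 3 + 5 = 23.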